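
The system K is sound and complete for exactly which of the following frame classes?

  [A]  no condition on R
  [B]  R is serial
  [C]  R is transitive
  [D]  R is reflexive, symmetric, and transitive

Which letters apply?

A

(A) K is sound and complete for exactly this class.
(B) this class determines D, not K.
(C) this class determines K4, not K.
(D) this class determines S5, not K.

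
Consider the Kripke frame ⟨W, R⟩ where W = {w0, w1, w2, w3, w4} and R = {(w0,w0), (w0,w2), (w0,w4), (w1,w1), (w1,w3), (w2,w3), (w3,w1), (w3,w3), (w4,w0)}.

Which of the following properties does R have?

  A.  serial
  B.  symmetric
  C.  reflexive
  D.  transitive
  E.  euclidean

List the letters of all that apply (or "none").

A

(A) serial: every world has an R-successor.
(B) not symmetric: w0 R w2 but not w2 R w0.
(C) not reflexive: not w2 R w2.
(D) not transitive: w0 R w2 and w2 R w3 but not w0 R w3.
(E) not euclidean: w0 R w2 and w0 R w0 but not w2 R w0.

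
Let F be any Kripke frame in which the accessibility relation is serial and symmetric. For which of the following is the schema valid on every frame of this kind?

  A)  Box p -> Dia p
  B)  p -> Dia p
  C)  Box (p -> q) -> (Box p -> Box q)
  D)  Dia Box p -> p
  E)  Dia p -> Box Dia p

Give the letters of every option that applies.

A, C, D

(A) Box p -> Dia p is axiom D; it is valid on a frame exactly when R is serial. Every such R is serial, so valid.
(B) the dual of axiom T: valid iff R is reflexive. Such an R need not be reflexive — not valid.
(C) Box (p -> q) -> (Box p -> Box q) is axiom K, valid on every Kripke frame — valid.
(D) Dia Box p -> p (the dual of axiom B) characterises the symmetric frames. Every such R is symmetric — valid.
(E) axiom 5: valid iff R is euclidean. Such an R need not be euclidean — not valid.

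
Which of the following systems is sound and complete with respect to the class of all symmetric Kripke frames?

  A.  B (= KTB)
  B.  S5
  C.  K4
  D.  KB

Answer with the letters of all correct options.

D

(A) B (= KTB) is determined by the class of reflexive and symmetric frames.
(B) S5 is determined by the class of reflexive, symmetric, and transitive frames.
(C) K4 is determined by the class of transitive frames.
(D) KB is determined by exactly this class.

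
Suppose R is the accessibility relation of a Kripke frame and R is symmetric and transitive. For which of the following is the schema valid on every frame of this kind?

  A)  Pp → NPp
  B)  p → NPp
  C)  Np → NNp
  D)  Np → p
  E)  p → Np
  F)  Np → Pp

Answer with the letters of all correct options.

A symmetric transitive relation is euclidean (uRv and uRw give vRu by symmetry, then vRw by transitivity).
(A) axiom 5: valid iff R is euclidean. Every such R is euclidean — valid.
(B) axiom B: valid iff R is symmetric. Every such R is symmetric — valid.
(C) Np → NNp is axiom 4, which corresponds to transitivity. Every such R is transitive — valid.
(D) axiom T: valid iff R is reflexive. Such an R need not be reflexive — not valid.
(E) p → Np is equivalent to ◇p→p; it holds exactly when R ⊆ identity. Such an R need not be a subset of the identity — not valid.
(F) Np → Pp is axiom D; it is valid on a frame exactly when R is serial. Such an R need not be serial, so not valid.

A, B, C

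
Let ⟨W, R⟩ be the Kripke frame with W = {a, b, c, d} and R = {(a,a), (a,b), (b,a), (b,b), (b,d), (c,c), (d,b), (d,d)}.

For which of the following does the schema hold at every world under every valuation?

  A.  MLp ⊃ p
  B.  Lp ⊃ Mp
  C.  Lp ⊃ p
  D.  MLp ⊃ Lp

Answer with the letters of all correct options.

R is reflexive: each world relates to itself.
R is symmetric: every R-edge is matched by its reverse.
R is not euclidean: b R a and b R d but not a R d.
R is serial: every world has an R-successor.
(A) MLp ⊃ p (the dual of axiom B) characterises the symmetric frames. R is symmetric — valid.
(B) Lp ⊃ Mp is axiom D, which corresponds to seriality. R is serial — valid.
(C) Lp ⊃ p (axiom T) characterises the reflexive frames. R is reflexive — valid.
(D) MLp ⊃ Lp (the dual of axiom 5) characterises the euclidean frames. R is not euclidean — not valid.

A, B, C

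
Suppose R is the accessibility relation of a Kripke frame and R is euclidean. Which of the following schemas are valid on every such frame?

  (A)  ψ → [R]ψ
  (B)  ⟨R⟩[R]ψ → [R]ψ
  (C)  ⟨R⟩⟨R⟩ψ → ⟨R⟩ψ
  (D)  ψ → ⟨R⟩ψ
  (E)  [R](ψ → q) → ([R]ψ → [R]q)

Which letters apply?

B, E

(A) ψ → [R]ψ is equivalent to ◇p→p; it holds exactly when R ⊆ identity. Such an R need not be a subset of the identity — not valid.
(B) ⟨R⟩[R]ψ → [R]ψ is the dual of axiom 5; it is valid on a frame exactly when R is euclidean. Every such R is euclidean, so valid.
(C) ⟨R⟩⟨R⟩ψ → ⟨R⟩ψ is the dual of axiom 4, which corresponds to transitivity. Such an R need not be transitive — not valid.
(D) ψ → ⟨R⟩ψ (the dual of axiom T) characterises the reflexive frames. Such an R need not be reflexive — not valid.
(E) [R](ψ → q) → ([R]ψ → [R]q) is axiom K, valid on every Kripke frame — valid.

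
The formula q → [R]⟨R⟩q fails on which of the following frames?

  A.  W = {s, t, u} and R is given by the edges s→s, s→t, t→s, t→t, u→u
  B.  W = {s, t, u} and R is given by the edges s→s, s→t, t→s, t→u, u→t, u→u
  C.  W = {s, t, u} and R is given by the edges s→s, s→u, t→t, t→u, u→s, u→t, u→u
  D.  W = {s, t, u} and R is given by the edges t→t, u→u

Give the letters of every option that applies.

none

The schema q → [R]⟨R⟩q is axiom B; it is valid on a frame iff R is symmetric.
(A) R is symmetric (every R-edge is matched by its reverse), so the schema is valid here.
(B) R is symmetric (every R-edge is matched by its reverse), so the schema is valid here.
(C) R is symmetric (every R-edge is matched by its reverse), so the schema is valid here.
(D) R is symmetric (every R-edge is matched by its reverse), so the schema is valid here.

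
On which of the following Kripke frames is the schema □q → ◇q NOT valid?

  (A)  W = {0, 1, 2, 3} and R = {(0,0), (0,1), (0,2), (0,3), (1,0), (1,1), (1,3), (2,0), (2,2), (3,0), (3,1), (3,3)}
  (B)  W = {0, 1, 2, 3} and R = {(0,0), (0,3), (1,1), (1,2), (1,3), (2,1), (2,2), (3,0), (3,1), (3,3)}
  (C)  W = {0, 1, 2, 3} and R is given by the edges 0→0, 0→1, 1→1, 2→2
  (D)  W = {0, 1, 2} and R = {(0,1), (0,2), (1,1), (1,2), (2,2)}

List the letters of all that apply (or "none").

The schema □q → ◇q is axiom D; it is valid on a frame iff R is serial.
(A) R is serial (every world has an R-successor), so the schema is valid here.
(B) R is serial (every world has an R-successor), so the schema is valid here.
(C) R is not serial (3 has no R-successor), so the schema fails here.
(D) R is serial (every world has an R-successor), so the schema is valid here.

C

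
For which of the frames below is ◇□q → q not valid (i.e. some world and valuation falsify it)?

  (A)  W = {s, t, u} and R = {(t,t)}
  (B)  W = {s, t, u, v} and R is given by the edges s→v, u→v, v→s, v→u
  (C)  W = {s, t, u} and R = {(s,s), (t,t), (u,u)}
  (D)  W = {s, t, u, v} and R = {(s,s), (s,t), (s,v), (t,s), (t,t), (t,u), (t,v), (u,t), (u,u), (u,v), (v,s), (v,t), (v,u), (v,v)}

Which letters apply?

none

The schema ◇□q → q is the dual of axiom B; it is valid on a frame iff R is symmetric.
(A) R is symmetric (every R-edge is matched by its reverse), so the schema is valid here.
(B) R is symmetric (every R-edge is matched by its reverse), so the schema is valid here.
(C) R is symmetric (every R-edge is matched by its reverse), so the schema is valid here.
(D) R is symmetric (every R-edge is matched by its reverse), so the schema is valid here.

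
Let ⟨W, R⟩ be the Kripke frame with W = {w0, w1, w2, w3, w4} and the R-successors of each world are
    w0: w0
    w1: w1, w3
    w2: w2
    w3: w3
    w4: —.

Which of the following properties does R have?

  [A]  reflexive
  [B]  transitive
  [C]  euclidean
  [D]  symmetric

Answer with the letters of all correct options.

(A) not reflexive: not w4 R w4.
(B) transitive: R is closed under composition.
(C) not euclidean: w1 R w3 and w1 R w1 but not w3 R w1.
(D) not symmetric: w1 R w3 but not w3 R w1.

B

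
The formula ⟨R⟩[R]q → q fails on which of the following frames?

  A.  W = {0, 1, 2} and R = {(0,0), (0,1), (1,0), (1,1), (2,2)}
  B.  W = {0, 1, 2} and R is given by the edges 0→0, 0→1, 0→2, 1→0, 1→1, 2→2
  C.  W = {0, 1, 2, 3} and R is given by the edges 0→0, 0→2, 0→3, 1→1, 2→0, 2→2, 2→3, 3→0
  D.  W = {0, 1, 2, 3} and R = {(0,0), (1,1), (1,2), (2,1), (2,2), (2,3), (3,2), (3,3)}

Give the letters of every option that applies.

The schema ⟨R⟩[R]q → q is the dual of axiom B; it is valid on a frame iff R is symmetric.
(A) R is symmetric (every R-edge is matched by its reverse), so the schema is valid here.
(B) R is not symmetric (0 R 2 but not 2 R 0), so the schema fails here.
(C) R is not symmetric (2 R 3 but not 3 R 2), so the schema fails here.
(D) R is symmetric (every R-edge is matched by its reverse), so the schema is valid here.

B, C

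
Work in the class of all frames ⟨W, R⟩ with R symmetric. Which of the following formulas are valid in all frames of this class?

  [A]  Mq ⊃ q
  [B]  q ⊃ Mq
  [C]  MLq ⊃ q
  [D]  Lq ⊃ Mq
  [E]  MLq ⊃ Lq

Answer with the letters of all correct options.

C

(A) Mq ⊃ q is valid only on frames where every R-edge is a self-loop. Such an R need not be a subset of the identity — not valid.
(B) q ⊃ Mq (the dual of axiom T) characterises the reflexive frames. Such an R need not be reflexive — not valid.
(C) MLq ⊃ q (the dual of axiom B) characterises the symmetric frames. Every such R is symmetric — valid.
(D) Lq ⊃ Mq is axiom D, which corresponds to seriality. Such an R need not be serial — not valid.
(E) MLq ⊃ Lq (the dual of axiom 5) characterises the euclidean frames. Such an R need not be euclidean — not valid.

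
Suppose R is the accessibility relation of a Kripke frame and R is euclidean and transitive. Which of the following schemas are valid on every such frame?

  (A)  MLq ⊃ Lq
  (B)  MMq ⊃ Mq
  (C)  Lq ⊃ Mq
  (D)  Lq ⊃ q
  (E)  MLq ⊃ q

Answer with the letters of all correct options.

(A) the dual of axiom 5: valid iff R is euclidean. Every such R is euclidean — valid.
(B) MMq ⊃ Mq (the dual of axiom 4) characterises the transitive frames. Every such R is transitive — valid.
(C) Lq ⊃ Mq is axiom D; it is valid on a frame exactly when R is serial. Such an R need not be serial, so not valid.
(D) axiom T: valid iff R is reflexive. Such an R need not be reflexive — not valid.
(E) the dual of axiom B: valid iff R is symmetric. Such an R need not be symmetric — not valid.

A, B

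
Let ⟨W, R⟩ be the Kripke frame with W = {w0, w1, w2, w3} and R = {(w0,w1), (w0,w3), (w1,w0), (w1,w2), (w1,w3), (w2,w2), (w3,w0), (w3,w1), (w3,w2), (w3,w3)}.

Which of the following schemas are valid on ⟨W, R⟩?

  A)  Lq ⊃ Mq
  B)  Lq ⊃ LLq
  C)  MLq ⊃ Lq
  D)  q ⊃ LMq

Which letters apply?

R is not symmetric: w1 R w2 but not w2 R w1.
R is not transitive: w0 R w1 and w1 R w0 but not w0 R w0.
R is not euclidean: w1 R w0 and w1 R w2 but not w0 R w2.
R is serial: every world has an R-successor.
(A) Lq ⊃ Mq is axiom D; it is valid on a frame exactly when R is serial. R is serial, so valid.
(B) axiom 4: valid iff R is transitive. R is not transitive — not valid.
(C) MLq ⊃ Lq is the dual of axiom 5; it is valid on a frame exactly when R is euclidean. R is not euclidean, so not valid.
(D) q ⊃ LMq (axiom B) characterises the symmetric frames. R is not symmetric — not valid.

A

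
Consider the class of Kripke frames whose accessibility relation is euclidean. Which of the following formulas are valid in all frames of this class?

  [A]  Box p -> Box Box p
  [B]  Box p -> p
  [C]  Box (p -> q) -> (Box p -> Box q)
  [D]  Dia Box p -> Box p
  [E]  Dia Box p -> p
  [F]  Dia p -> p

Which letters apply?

C, D

(A) axiom 4: valid iff R is transitive. Such an R need not be transitive — not valid.
(B) Box p -> p (axiom T) characterises the reflexive frames. Such an R need not be reflexive — not valid.
(C) this is just K, valid on every normal frame.
(D) the dual of axiom 5: valid iff R is euclidean. Every such R is euclidean — valid.
(E) Dia Box p -> p (the dual of axiom B) characterises the symmetric frames. Such an R need not be symmetric — not valid.
(F) Dia p -> p is the converse of T; it holds exactly when R ⊆ identity. Such an R need not be a subset of the identity — not valid.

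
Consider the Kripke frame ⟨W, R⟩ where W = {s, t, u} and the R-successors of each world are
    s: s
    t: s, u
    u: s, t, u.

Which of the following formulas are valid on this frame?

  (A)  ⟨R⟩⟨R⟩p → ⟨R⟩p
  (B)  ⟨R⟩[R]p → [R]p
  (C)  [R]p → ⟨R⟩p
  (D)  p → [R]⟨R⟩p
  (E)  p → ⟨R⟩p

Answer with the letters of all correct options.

C

R is not reflexive: not t R t.
R is not symmetric: t R s but not s R t.
R is not transitive: t R u and u R t but not t R t.
R is not euclidean: t R s and t R u but not s R u.
R is serial: every world has an R-successor.
(A) ⟨R⟩⟨R⟩p → ⟨R⟩p is the dual of axiom 4, which corresponds to transitivity. R is not transitive — not valid.
(B) ⟨R⟩[R]p → [R]p is the dual of axiom 5, which corresponds to the euclidean property. R is not euclidean — not valid.
(C) [R]p → ⟨R⟩p is axiom D, which corresponds to seriality. R is serial — valid.
(D) p → [R]⟨R⟩p is axiom B, which corresponds to symmetry. R is not symmetric — not valid.
(E) p → ⟨R⟩p is the dual of axiom T; it is valid on a frame exactly when R is reflexive. R is not reflexive, so not valid.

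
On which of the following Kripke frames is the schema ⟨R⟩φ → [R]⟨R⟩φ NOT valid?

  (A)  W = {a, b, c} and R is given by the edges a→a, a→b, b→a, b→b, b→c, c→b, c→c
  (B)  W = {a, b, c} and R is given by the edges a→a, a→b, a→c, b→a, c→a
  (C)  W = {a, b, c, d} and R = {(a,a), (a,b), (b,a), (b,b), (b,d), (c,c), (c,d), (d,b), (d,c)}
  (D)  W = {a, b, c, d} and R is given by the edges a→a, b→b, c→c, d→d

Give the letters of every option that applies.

A, B, C

The schema ⟨R⟩φ → [R]⟨R⟩φ is axiom 5; it is valid on a frame iff R is euclidean.
(A) R is not euclidean (b R a and b R c but not a R c), so the schema fails here.
(B) R is not euclidean (a R b and a R c but not b R c), so the schema fails here.
(C) R is not euclidean (b R a and b R d but not a R d), so the schema fails here.
(D) R is euclidean (any two R-successors of the same world are R-related), so the schema is valid here.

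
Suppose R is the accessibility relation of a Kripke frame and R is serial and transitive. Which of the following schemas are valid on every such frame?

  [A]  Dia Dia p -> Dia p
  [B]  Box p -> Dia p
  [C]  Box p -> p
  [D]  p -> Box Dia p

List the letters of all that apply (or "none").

(A) Dia Dia p -> Dia p is the dual of axiom 4; it is valid on a frame exactly when R is transitive. Every such R is transitive, so valid.
(B) Box p -> Dia p (axiom D) characterises the serial frames. Every such R is serial — valid.
(C) Box p -> p (axiom T) characterises the reflexive frames. Such an R need not be reflexive — not valid.
(D) p -> Box Dia p (axiom B) characterises the symmetric frames. Such an R need not be symmetric — not valid.

A, B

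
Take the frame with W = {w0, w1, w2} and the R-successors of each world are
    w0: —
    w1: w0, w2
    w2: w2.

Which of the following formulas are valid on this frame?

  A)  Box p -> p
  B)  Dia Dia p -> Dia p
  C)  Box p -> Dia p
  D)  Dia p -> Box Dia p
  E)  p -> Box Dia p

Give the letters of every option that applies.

R is not reflexive: not w0 R w0.
R is not symmetric: w1 R w0 but not w0 R w1.
R is transitive: R is closed under composition.
R is not euclidean: w1 R w0 and w1 R w2 but not w0 R w2.
R is not serial: w0 has no R-successor.
(A) Box p -> p is axiom T; it is valid on a frame exactly when R is reflexive. R is not reflexive, so not valid.
(B) Dia Dia p -> Dia p (the dual of axiom 4) characterises the transitive frames. R is transitive — valid.
(C) Box p -> Dia p (axiom D) characterises the serial frames. R is not serial — not valid.
(D) Dia p -> Box Dia p is axiom 5; it is valid on a frame exactly when R is euclidean. R is not euclidean, so not valid.
(E) p -> Box Dia p (axiom B) characterises the symmetric frames. R is not symmetric — not valid.

B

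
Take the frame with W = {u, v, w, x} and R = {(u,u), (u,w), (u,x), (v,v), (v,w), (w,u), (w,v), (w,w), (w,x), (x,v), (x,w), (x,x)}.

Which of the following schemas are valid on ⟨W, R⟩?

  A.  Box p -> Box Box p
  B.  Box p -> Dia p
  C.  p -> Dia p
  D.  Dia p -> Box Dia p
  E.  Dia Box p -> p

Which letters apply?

B, C

R is reflexive: each world relates to itself.
R is not symmetric: u R x but not x R u.
R is not transitive: u R w and w R v but not u R v.
R is not euclidean: u R x and u R u but not x R u.
R is serial: every world has an R-successor.
(A) axiom 4: valid iff R is transitive. R is not transitive — not valid.
(B) Box p -> Dia p is axiom D, which corresponds to seriality. R is serial — valid.
(C) p -> Dia p is the dual of axiom T; it is valid on a frame exactly when R is reflexive. R is reflexive, so valid.
(D) axiom 5: valid iff R is euclidean. R is not euclidean — not valid.
(E) Dia Box p -> p is the dual of axiom B, which corresponds to symmetry. R is not symmetric — not valid.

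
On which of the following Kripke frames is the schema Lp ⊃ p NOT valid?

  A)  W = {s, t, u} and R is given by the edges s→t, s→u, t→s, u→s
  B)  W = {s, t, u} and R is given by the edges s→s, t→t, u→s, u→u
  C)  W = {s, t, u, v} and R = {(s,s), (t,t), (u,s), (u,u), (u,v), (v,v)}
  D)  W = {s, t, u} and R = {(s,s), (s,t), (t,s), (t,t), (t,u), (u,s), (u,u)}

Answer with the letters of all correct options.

A

The schema Lp ⊃ p is axiom T; it is valid on a frame iff R is reflexive.
(A) R is not reflexive (not s R s), so the schema fails here.
(B) R is reflexive (each world relates to itself), so the schema is valid here.
(C) R is reflexive (each world relates to itself), so the schema is valid here.
(D) R is reflexive (each world relates to itself), so the schema is valid here.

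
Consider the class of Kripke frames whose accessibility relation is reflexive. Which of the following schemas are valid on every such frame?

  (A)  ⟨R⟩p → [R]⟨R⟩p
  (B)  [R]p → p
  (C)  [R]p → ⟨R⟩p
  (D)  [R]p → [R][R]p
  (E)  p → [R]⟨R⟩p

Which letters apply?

B, C

A reflexive relation is serial.
(A) axiom 5: valid iff R is euclidean. Such an R need not be euclidean — not valid.
(B) [R]p → p is axiom T, which corresponds to reflexivity. Every such R is reflexive — valid.
(C) [R]p → ⟨R⟩p is axiom D, which corresponds to seriality. Every such R is serial — valid.
(D) axiom 4: valid iff R is transitive. Such an R need not be transitive — not valid.
(E) p → [R]⟨R⟩p (axiom B) characterises the symmetric frames. Such an R need not be symmetric — not valid.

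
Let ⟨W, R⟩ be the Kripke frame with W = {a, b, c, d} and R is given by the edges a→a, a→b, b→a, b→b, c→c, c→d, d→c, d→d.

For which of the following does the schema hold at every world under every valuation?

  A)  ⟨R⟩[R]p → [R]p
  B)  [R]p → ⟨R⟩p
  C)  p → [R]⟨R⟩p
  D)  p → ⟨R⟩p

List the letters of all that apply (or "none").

A, B, C, D

R is reflexive: each world relates to itself.
R is symmetric: every R-edge is matched by its reverse.
R is euclidean: any two R-successors of the same world are R-related.
R is serial: every world has an R-successor.
(A) ⟨R⟩[R]p → [R]p is the dual of axiom 5; it is valid on a frame exactly when R is euclidean. R is euclidean, so valid.
(B) [R]p → ⟨R⟩p (axiom D) characterises the serial frames. R is serial — valid.
(C) p → [R]⟨R⟩p is axiom B, which corresponds to symmetry. R is symmetric — valid.
(D) the dual of axiom T: valid iff R is reflexive. R is reflexive — valid.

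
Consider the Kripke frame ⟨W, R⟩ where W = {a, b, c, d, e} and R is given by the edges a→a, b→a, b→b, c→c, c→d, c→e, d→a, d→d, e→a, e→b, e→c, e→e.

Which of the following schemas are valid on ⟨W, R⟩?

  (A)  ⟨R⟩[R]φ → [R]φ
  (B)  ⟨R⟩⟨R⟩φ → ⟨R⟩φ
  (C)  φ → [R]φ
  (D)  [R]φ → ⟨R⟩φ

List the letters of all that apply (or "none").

D

R is not transitive: c R d and d R a but not c R a.
R is not euclidean: b R a and b R b but not a R b.
R is serial: every world has an R-successor.
R is not a subset of the identity: b R a with b ≠ a.
(A) ⟨R⟩[R]φ → [R]φ is the dual of axiom 5, which corresponds to the euclidean property. R is not euclidean — not valid.
(B) ⟨R⟩⟨R⟩φ → ⟨R⟩φ is the dual of axiom 4; it is valid on a frame exactly when R is transitive. R is not transitive, so not valid.
(C) φ → [R]φ (equivalent to ◇p→p) corresponds to R being a subset of the identity. Here R ⊄ identity, so not valid.
(D) [R]φ → ⟨R⟩φ is axiom D, which corresponds to seriality. R is serial — valid.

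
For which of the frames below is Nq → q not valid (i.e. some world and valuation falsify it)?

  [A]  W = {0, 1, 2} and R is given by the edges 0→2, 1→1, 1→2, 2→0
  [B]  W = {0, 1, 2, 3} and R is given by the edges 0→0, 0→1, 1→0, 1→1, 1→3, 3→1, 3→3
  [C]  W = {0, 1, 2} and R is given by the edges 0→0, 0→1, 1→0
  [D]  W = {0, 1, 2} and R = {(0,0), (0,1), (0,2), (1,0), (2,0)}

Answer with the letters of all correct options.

A, B, C, D

The schema Nq → q is axiom T; it is valid on a frame iff R is reflexive.
(A) R is not reflexive (not 0 R 0), so the schema fails here.
(B) R is not reflexive (not 2 R 2), so the schema fails here.
(C) R is not reflexive (not 1 R 1), so the schema fails here.
(D) R is not reflexive (not 1 R 1), so the schema fails here.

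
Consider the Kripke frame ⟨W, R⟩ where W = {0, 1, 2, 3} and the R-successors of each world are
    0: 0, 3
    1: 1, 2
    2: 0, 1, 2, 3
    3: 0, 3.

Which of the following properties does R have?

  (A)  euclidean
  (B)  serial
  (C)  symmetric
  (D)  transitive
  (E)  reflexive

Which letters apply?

B, E

(A) not euclidean: 2 R 0 and 2 R 1 but not 0 R 1.
(B) serial: every world has an R-successor.
(C) not symmetric: 2 R 0 but not 0 R 2.
(D) not transitive: 1 R 2 and 2 R 0 but not 1 R 0.
(E) reflexive: each world relates to itself.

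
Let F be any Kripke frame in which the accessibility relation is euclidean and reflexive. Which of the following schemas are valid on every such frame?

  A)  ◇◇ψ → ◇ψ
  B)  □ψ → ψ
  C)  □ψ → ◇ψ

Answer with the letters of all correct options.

A reflexive euclidean relation is also symmetric (from wRw and wRv the euclidean condition gives vRw) and hence transitive; it is an equivalence relation.
(A) ◇◇ψ → ◇ψ is the dual of axiom 4; it is valid on a frame exactly when R is transitive. Every such R is transitive, so valid.
(B) □ψ → ψ is axiom T, which corresponds to reflexivity. Every such R is reflexive — valid.
(C) □ψ → ◇ψ (axiom D) characterises the serial frames. Every such R is serial — valid.

A, B, C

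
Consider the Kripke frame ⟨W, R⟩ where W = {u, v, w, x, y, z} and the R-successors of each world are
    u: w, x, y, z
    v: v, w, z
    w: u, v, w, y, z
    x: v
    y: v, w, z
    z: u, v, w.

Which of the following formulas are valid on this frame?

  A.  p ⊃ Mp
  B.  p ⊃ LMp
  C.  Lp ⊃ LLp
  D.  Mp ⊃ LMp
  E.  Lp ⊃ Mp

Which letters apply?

R is not reflexive: not u R u.
R is not symmetric: u R x but not x R u.
R is not transitive: u R w and w R u but not u R u.
R is not euclidean: u R w and u R x but not w R x.
R is serial: every world has an R-successor.
(A) the dual of axiom T: valid iff R is reflexive. R is not reflexive — not valid.
(B) p ⊃ LMp is axiom B, which corresponds to symmetry. R is not symmetric — not valid.
(C) axiom 4: valid iff R is transitive. R is not transitive — not valid.
(D) Mp ⊃ LMp (axiom 5) characterises the euclidean frames. R is not euclidean — not valid.
(E) Lp ⊃ Mp is axiom D; it is valid on a frame exactly when R is serial. R is serial, so valid.

E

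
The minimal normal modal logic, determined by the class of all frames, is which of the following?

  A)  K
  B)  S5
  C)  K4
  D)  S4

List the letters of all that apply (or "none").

(A) K is determined by exactly this class.
(B) S5 is determined by the class of reflexive, symmetric, and transitive frames.
(C) K4 is determined by the class of transitive frames.
(D) S4 is determined by the class of reflexive and transitive frames.

A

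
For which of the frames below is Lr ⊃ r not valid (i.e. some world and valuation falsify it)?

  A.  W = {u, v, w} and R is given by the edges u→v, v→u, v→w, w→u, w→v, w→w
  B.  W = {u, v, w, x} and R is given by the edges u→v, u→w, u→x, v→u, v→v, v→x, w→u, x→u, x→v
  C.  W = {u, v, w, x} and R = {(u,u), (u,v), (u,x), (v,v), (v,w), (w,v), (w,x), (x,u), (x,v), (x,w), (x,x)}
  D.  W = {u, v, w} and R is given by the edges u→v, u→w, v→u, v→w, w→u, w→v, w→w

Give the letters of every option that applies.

A, B, C, D

The schema Lr ⊃ r is axiom T; it is valid on a frame iff R is reflexive.
(A) R is not reflexive (not u R u), so the schema fails here.
(B) R is not reflexive (not u R u), so the schema fails here.
(C) R is not reflexive (not w R w), so the schema fails here.
(D) R is not reflexive (not u R u), so the schema fails here.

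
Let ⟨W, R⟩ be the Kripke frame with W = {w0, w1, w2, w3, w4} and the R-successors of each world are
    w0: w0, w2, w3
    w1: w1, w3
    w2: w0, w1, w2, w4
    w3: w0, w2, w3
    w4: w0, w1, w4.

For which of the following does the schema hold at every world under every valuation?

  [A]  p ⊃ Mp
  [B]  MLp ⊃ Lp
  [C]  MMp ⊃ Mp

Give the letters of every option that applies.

R is reflexive: each world relates to itself.
R is not transitive: w0 R w2 and w2 R w1 but not w0 R w1.
R is not euclidean: w0 R w2 and w0 R w3 but not w2 R w3.
(A) p ⊃ Mp is the dual of axiom T, which corresponds to reflexivity. R is reflexive — valid.
(B) MLp ⊃ Lp (the dual of axiom 5) characterises the euclidean frames. R is not euclidean — not valid.
(C) the dual of axiom 4: valid iff R is transitive. R is not transitive — not valid.

A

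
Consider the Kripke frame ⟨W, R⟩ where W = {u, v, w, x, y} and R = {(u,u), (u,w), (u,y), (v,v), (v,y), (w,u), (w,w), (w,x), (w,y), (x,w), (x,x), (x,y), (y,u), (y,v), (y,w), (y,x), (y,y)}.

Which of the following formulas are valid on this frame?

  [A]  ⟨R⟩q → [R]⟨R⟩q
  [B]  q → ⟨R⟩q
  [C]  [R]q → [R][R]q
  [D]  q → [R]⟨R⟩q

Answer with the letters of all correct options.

B, D

R is reflexive: each world relates to itself.
R is symmetric: every R-edge is matched by its reverse.
R is not transitive: u R w and w R x but not u R x.
R is not euclidean: w R u and w R x but not u R x.
(A) ⟨R⟩q → [R]⟨R⟩q (axiom 5) characterises the euclidean frames. R is not euclidean — not valid.
(B) q → ⟨R⟩q (the dual of axiom T) characterises the reflexive frames. R is reflexive — valid.
(C) [R]q → [R][R]q (axiom 4) characterises the transitive frames. R is not transitive — not valid.
(D) axiom B: valid iff R is symmetric. R is symmetric — valid.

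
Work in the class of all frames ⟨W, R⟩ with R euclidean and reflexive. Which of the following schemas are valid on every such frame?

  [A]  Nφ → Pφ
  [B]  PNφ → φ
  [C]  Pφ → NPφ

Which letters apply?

A reflexive euclidean relation is also symmetric (from wRw and wRv the euclidean condition gives vRw) and hence transitive; it is an equivalence relation.
(A) axiom D: valid iff R is serial. Every such R is serial — valid.
(B) PNφ → φ is the dual of axiom B, which corresponds to symmetry. Every such R is symmetric — valid.
(C) axiom 5: valid iff R is euclidean. Every such R is euclidean — valid.

A, B, C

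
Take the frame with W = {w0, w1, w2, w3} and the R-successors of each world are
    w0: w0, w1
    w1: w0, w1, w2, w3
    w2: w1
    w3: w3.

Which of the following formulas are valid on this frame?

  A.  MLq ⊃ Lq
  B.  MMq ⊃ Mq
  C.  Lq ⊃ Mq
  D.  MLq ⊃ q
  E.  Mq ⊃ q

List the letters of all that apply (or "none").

C

R is not symmetric: w1 R w3 but not w3 R w1.
R is not transitive: w0 R w1 and w1 R w2 but not w0 R w2.
R is not euclidean: w1 R w0 and w1 R w2 but not w0 R w2.
R is serial: every world has an R-successor.
R is not a subset of the identity: w0 R w1 with w0 ≠ w1.
(A) the dual of axiom 5: valid iff R is euclidean. R is not euclidean — not valid.
(B) MMq ⊃ Mq is the dual of axiom 4; it is valid on a frame exactly when R is transitive. R is not transitive, so not valid.
(C) Lq ⊃ Mq (axiom D) characterises the serial frames. R is serial — valid.
(D) MLq ⊃ q is the dual of axiom B, which corresponds to symmetry. R is not symmetric — not valid.
(E) Mq ⊃ q is the converse of T; it holds exactly when R ⊆ identity. Here R ⊄ identity — not valid.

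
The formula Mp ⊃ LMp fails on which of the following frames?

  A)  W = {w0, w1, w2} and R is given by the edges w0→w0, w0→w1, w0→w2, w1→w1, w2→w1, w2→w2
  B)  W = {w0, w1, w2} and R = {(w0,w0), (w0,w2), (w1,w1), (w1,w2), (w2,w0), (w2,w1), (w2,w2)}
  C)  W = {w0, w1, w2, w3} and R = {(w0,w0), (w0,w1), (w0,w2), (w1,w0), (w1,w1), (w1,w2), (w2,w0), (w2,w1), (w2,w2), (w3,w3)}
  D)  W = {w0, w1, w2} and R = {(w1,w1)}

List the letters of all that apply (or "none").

The schema Mp ⊃ LMp is axiom 5; it is valid on a frame iff R is euclidean.
(A) R is not euclidean (w0 R w1 and w0 R w0 but not w1 R w0), so the schema fails here.
(B) R is not euclidean (w2 R w0 and w2 R w1 but not w0 R w1), so the schema fails here.
(C) R is euclidean (any two R-successors of the same world are R-related), so the schema is valid here.
(D) R is euclidean (any two R-successors of the same world are R-related), so the schema is valid here.

A, B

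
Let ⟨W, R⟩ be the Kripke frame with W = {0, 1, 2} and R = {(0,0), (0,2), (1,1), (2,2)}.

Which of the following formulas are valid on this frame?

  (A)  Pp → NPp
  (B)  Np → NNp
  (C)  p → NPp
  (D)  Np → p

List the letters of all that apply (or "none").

B, D

R is reflexive: each world relates to itself.
R is not symmetric: 0 R 2 but not 2 R 0.
R is transitive: R is closed under composition.
R is not euclidean: 0 R 2 and 0 R 0 but not 2 R 0.
(A) Pp → NPp is axiom 5, which corresponds to the euclidean property. R is not euclidean — not valid.
(B) Np → NNp is axiom 4; it is valid on a frame exactly when R is transitive. R is transitive, so valid.
(C) p → NPp is axiom B, which corresponds to symmetry. R is not symmetric — not valid.
(D) Np → p (axiom T) characterises the reflexive frames. R is reflexive — valid.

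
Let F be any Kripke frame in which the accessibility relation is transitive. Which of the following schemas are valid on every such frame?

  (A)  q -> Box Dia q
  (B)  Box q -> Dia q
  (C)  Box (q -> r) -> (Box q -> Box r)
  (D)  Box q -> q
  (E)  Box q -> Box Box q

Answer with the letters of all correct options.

C, E

(A) q -> Box Dia q (axiom B) characterises the symmetric frames. Such an R need not be symmetric — not valid.
(B) Box q -> Dia q (axiom D) characterises the serial frames. Such an R need not be serial — not valid.
(C) Box (q -> r) -> (Box q -> Box r) is axiom K, valid on every Kripke frame — valid.
(D) axiom T: valid iff R is reflexive. Such an R need not be reflexive — not valid.
(E) axiom 4: valid iff R is transitive. Every such R is transitive — valid.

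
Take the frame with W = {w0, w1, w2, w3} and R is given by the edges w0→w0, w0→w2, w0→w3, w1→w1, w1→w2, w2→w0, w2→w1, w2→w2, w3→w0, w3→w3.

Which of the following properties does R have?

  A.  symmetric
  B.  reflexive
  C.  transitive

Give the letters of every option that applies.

A, B

(A) symmetric: every R-edge is matched by its reverse.
(B) reflexive: each world relates to itself.
(C) not transitive: w0 R w2 and w2 R w1 but not w0 R w1.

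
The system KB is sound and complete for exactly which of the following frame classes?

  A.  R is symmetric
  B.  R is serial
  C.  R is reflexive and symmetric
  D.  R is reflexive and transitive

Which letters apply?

A

(A) KB is sound and complete for exactly this class.
(B) this class determines D, not KB.
(C) this class determines B (= KTB), not KB.
(D) this class determines S4, not KB.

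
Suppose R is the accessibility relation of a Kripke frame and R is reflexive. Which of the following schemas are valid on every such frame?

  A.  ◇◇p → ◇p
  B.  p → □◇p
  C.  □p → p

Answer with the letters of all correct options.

C

A reflexive relation is serial.
(A) ◇◇p → ◇p is the dual of axiom 4; it is valid on a frame exactly when R is transitive. Such an R need not be transitive, so not valid.
(B) p → □◇p (axiom B) characterises the symmetric frames. Such an R need not be symmetric — not valid.
(C) axiom T: valid iff R is reflexive. Every such R is reflexive — valid.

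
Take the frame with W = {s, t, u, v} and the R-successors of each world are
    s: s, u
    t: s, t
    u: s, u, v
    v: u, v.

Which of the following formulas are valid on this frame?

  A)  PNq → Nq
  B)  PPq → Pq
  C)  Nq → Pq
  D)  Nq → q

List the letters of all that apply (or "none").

R is reflexive: each world relates to itself.
R is not transitive: s R u and u R v but not s R v.
R is not euclidean: t R s and t R t but not s R t.
R is serial: every world has an R-successor.
(A) PNq → Nq (the dual of axiom 5) characterises the euclidean frames. R is not euclidean — not valid.
(B) PPq → Pq is the dual of axiom 4, which corresponds to transitivity. R is not transitive — not valid.
(C) axiom D: valid iff R is serial. R is serial — valid.
(D) axiom T: valid iff R is reflexive. R is reflexive — valid.

C, D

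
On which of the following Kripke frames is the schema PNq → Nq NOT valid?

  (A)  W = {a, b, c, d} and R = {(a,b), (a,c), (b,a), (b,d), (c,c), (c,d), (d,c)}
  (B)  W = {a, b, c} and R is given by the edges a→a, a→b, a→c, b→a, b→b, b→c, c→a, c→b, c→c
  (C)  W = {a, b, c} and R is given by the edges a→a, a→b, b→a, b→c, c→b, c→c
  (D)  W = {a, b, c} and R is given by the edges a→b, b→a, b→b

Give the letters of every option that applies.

The schema PNq → Nq is the dual of axiom 5; it is valid on a frame iff R is euclidean.
(A) R is not euclidean (a R b and a R c but not b R c), so the schema fails here.
(B) R is euclidean (any two R-successors of the same world are R-related), so the schema is valid here.
(C) R is not euclidean (b R a and b R c but not a R c), so the schema fails here.
(D) R is not euclidean (b R a and b R a but not a R a), so the schema fails here.

A, C, D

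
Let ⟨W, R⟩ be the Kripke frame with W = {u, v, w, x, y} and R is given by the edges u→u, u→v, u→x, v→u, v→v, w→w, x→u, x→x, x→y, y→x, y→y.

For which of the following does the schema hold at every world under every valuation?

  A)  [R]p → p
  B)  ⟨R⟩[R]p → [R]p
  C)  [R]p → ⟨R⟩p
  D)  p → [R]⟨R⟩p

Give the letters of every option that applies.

A, C, D

R is reflexive: each world relates to itself.
R is symmetric: every R-edge is matched by its reverse.
R is not euclidean: u R v and u R x but not v R x.
R is serial: every world has an R-successor.
(A) [R]p → p is axiom T, which corresponds to reflexivity. R is reflexive — valid.
(B) ⟨R⟩[R]p → [R]p is the dual of axiom 5, which corresponds to the euclidean property. R is not euclidean — not valid.
(C) [R]p → ⟨R⟩p (axiom D) characterises the serial frames. R is serial — valid.
(D) p → [R]⟨R⟩p (axiom B) characterises the symmetric frames. R is symmetric — valid.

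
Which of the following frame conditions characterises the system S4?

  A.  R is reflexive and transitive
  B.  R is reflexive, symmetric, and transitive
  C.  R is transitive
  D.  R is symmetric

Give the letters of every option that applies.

(A) S4 is sound and complete for exactly this class.
(B) this class determines S5, not S4.
(C) this class determines K4, not S4.
(D) this class determines KB, not S4.

A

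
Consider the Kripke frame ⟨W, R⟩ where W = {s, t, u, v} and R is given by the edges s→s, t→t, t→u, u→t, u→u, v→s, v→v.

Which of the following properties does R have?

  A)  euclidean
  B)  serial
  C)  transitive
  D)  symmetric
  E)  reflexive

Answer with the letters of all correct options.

B, C, E

(A) not euclidean: v R s and v R v but not s R v.
(B) serial: every world has an R-successor.
(C) transitive: R is closed under composition.
(D) not symmetric: v R s but not s R v.
(E) reflexive: each world relates to itself.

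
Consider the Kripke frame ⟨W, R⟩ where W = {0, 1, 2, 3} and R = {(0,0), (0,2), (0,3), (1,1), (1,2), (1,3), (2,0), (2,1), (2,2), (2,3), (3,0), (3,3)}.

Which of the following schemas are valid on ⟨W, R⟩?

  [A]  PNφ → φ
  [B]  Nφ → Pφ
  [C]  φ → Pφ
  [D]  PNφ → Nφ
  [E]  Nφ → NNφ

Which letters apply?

B, C

R is reflexive: each world relates to itself.
R is not symmetric: 1 R 3 but not 3 R 1.
R is not transitive: 0 R 2 and 2 R 1 but not 0 R 1.
R is not euclidean: 0 R 3 and 0 R 2 but not 3 R 2.
R is serial: every world has an R-successor.
(A) PNφ → φ (the dual of axiom B) characterises the symmetric frames. R is not symmetric — not valid.
(B) Nφ → Pφ is axiom D, which corresponds to seriality. R is serial — valid.
(C) φ → Pφ (the dual of axiom T) characterises the reflexive frames. R is reflexive — valid.
(D) the dual of axiom 5: valid iff R is euclidean. R is not euclidean — not valid.
(E) Nφ → NNφ is axiom 4, which corresponds to transitivity. R is not transitive — not valid.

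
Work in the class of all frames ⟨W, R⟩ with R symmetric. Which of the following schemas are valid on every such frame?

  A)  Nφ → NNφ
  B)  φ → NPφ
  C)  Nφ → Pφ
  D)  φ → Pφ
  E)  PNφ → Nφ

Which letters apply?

B

(A) Nφ → NNφ is axiom 4; it is valid on a frame exactly when R is transitive. Such an R need not be transitive, so not valid.
(B) φ → NPφ is axiom B, which corresponds to symmetry. Every such R is symmetric — valid.
(C) Nφ → Pφ (axiom D) characterises the serial frames. Such an R need not be serial — not valid.
(D) the dual of axiom T: valid iff R is reflexive. Such an R need not be reflexive — not valid.
(E) PNφ → Nφ is the dual of axiom 5, which corresponds to the euclidean property. Such an R need not be euclidean — not valid.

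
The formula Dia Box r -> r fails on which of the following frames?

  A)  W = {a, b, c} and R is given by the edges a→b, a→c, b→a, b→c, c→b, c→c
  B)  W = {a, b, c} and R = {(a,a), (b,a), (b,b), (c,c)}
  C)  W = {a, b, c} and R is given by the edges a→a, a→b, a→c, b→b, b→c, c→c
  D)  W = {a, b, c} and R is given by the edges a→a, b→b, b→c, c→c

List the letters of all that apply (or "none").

The schema Dia Box r -> r is the dual of axiom B; it is valid on a frame iff R is symmetric.
(A) R is not symmetric (a R c but not c R a), so the schema fails here.
(B) R is not symmetric (b R a but not a R b), so the schema fails here.
(C) R is not symmetric (a R b but not b R a), so the schema fails here.
(D) R is not symmetric (b R c but not c R b), so the schema fails here.

A, B, C, D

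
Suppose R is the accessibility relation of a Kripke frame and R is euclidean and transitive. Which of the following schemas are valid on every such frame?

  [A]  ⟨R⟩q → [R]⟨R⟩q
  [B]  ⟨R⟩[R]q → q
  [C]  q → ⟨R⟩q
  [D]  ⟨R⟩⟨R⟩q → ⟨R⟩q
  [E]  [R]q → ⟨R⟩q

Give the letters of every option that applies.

(A) axiom 5: valid iff R is euclidean. Every such R is euclidean — valid.
(B) ⟨R⟩[R]q → q is the dual of axiom B, which corresponds to symmetry. Such an R need not be symmetric — not valid.
(C) the dual of axiom T: valid iff R is reflexive. Such an R need not be reflexive — not valid.
(D) ⟨R⟩⟨R⟩q → ⟨R⟩q is the dual of axiom 4; it is valid on a frame exactly when R is transitive. Every such R is transitive, so valid.
(E) [R]q → ⟨R⟩q (axiom D) characterises the serial frames. Such an R need not be serial — not valid.

A, D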